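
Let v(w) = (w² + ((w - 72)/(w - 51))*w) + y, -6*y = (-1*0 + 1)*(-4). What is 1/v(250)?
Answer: 597/37446398 ≈ 1.5943e-5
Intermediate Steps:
y = ⅔ (y = -(-1*0 + 1)*(-4)/6 = -(0 + 1)*(-4)/6 = -(-4)/6 = -⅙*(-4) = ⅔ ≈ 0.66667)
v(w) = ⅔ + w² + w*(-72 + w)/(-51 + w) (v(w) = (w² + ((w - 72)/(w - 51))*w) + ⅔ = (w² + ((-72 + w)/(-51 + w))*w) + ⅔ = (w² + w*(-72 + w)/(-51 + w)) + ⅔ = ⅔ + w² + w*(-72 + w)/(-51 + w))
1/v(250) = 1/((-34 + 250³ - 50*250² - 214/3*250)/(-51 + 250)) = 1/((-34 + 15625000 - 50*62500 - 53500/3)/199) = 1/((-34 + 15625000 - 3125000 - 53500/3)/199) = 1/((1/199)*(37446398/3)) = 1/(37446398/597) = 597/37446398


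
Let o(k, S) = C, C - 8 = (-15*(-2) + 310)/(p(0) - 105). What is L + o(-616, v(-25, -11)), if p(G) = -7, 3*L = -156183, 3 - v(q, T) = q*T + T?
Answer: -1457569/28 ≈ -52056.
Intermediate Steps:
v(q, T) = 3 - T - T*q (v(q, T) = 3 - (q*T + T) = 3 - (T*q + T) = 3 - (T + T*q) = 3 + (-T - T*q) = 3 - T - T*q)
L = -52061 (L = (⅓)*(-156183) = -52061)
C = 139/28 (C = 8 + (-15*(-2) + 310)/(-7 - 105) = 8 + (30 + 310)/(-112) = 8 + 340*(-1/112) = 8 - 85/28 = 139/28 ≈ 4.9643)
o(k, S) = 139/28
L + o(-616, v(-25, -11)) = -52061 + 139/28 = -1457569/28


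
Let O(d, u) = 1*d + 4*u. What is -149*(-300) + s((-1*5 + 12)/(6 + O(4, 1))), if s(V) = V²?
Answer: 178801/4 ≈ 44700.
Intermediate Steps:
O(d, u) = d + 4*u
-149*(-300) + s((-1*5 + 12)/(6 + O(4, 1))) = -149*(-300) + ((-1*5 + 12)/(6 + (4 + 4*1)))² = 44700 + ((-5 + 12)/(6 + (4 + 4)))² = 44700 + (7/(6 + 8))² = 44700 + (7/14)² = 44700 + (7*(1/14))² = 44700 + (½)² = 44700 + ¼ = 178801/4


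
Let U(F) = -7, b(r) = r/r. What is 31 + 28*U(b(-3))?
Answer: -165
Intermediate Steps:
b(r) = 1
31 + 28*U(b(-3)) = 31 + 28*(-7) = 31 - 196 = -165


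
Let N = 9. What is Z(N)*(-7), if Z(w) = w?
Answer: -63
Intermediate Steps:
Z(N)*(-7) = 9*(-7) = -63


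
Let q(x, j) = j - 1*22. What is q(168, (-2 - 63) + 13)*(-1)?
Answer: 74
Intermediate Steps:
q(x, j) = -22 + j (q(x, j) = j - 22 = -22 + j)
q(168, (-2 - 63) + 13)*(-1) = (-22 + ((-2 - 63) + 13))*(-1) = (-22 + (-65 + 13))*(-1) = (-22 - 52)*(-1) = -74*(-1) = 74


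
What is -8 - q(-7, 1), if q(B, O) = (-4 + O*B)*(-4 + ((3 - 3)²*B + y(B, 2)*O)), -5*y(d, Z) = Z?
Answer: -282/5 ≈ -56.400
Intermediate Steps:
y(d, Z) = -Z/5
q(B, O) = (-4 - 2*O/5)*(-4 + B*O) (q(B, O) = (-4 + O*B)*(-4 + ((3 - 3)²*B + (-⅕*2)*O)) = (-4 + B*O)*(-4 + (0²*B - 2*O/5)) = (-4 + B*O)*(-4 + (0*B - 2*O/5)) = (-4 + B*O)*(-4 + (0 - 2*O/5)) = (-4 + B*O)*(-4 - 2*O/5) = (-4 - 2*O/5)*(-4 + B*O))
-8 - q(-7, 1) = -8 - (16 + (8/5)*1 - 4*(-7)*1 - ⅖*(-7)*1²) = -8 - (16 + 8/5 + 28 - ⅖*(-7)*1) = -8 - (16 + 8/5 + 28 + 14/5) = -8 - 1*242/5 = -8 - 242/5 = -282/5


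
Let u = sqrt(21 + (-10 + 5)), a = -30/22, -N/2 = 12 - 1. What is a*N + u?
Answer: 34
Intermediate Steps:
N = -22 (N = -2*(12 - 1) = -2*11 = -22)
a = -15/11 (a = -30*1/22 = -15/11 ≈ -1.3636)
u = 4 (u = sqrt(21 - 5) = sqrt(16) = 4)
a*N + u = -15/11*(-22) + 4 = 30 + 4 = 34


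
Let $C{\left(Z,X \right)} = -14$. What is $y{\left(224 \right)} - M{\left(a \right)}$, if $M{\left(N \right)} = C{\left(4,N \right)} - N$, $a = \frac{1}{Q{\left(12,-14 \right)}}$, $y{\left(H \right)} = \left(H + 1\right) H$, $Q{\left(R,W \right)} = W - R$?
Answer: $\frac{1310763}{26} \approx 50414.0$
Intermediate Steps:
$y{\left(H \right)} = H \left(1 + H\right)$ ($y{\left(H \right)} = \left(1 + H\right) H = H \left(1 + H\right)$)
$a = - \frac{1}{26}$ ($a = \frac{1}{-14 - 12} = \frac{1}{-26} = - \frac{1}{26} \approx -0.038462$)
$M{\left(N \right)} = -14 - N$
$y{\left(224 \right)} - M{\left(a \right)} = 224 \left(1 + 224\right) - \left(-14 - - \frac{1}{26}\right) = 224 \cdot 225 - \left(-14 + \frac{1}{26}\right) = 50400 - - \frac{363}{26} = 50400 + \frac{363}{26} = \frac{1310763}{26}$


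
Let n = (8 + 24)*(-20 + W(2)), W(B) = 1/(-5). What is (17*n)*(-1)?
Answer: 54944/5 ≈ 10989.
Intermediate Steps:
W(B) = -⅕
n = -3232/5 (n = (8 + 24)*(-20 - ⅕) = 32*(-101/5) = -3232/5 ≈ -646.40)
(17*n)*(-1) = (17*(-3232/5))*(-1) = -54944/5*(-1) = 54944/5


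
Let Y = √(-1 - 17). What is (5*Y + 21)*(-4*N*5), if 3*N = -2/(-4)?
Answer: -70 - 50*I*√2 ≈ -70.0 - 70.711*I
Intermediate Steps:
Y = 3*I*√2 (Y = √(-18) = 3*I*√2 ≈ 4.2426*I)
N = ⅙ (N = (-2/(-4))/3 = (-2*(-¼))/3 = (⅓)*(½) = ⅙ ≈ 0.16667)
(5*Y + 21)*(-4*N*5) = (5*(3*I*√2) + 21)*(-4*⅙*5) = (15*I*√2 + 21)*(-⅔*5) = (21 + 15*I*√2)*(-10/3) = -70 - 50*I*√2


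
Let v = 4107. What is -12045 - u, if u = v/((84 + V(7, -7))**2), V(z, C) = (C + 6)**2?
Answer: -87029232/7225 ≈ -12046.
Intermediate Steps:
V(z, C) = (6 + C)**2
u = 4107/7225 (u = 4107/((84 + (6 - 7)**2)**2) = 4107/((84 + (-1)**2)**2) = 4107/((84 + 1)**2) = 4107/(85**2) = 4107/7225 ≈ 0.56844)
-12045 - u = -12045 - 1*4107/7225 = -12045 - 4107/7225 = -87029232/7225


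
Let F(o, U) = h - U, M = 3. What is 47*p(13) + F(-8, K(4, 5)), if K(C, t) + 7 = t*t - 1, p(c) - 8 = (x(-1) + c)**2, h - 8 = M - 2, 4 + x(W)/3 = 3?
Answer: 5068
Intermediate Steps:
x(W) = -3 (x(W) = -12 + 3*3 = -12 + 9 = -3)
h = 9 (h = 8 + (3 - 2) = 8 + 1 = 9)
p(c) = 8 + (-3 + c)**2
K(C, t) = -8 + t**2 (K(C, t) = -7 + (t*t - 1) = -7 + (t**2 - 1) = -7 + (-1 + t**2) = -8 + t**2)
F(o, U) = 9 - U
47*p(13) + F(-8, K(4, 5)) = 47*(8 + (-3 + 13)**2) + (9 - (-8 + 5**2)) = 47*(8 + 10**2) + (9 - (-8 + 25)) = 47*(8 + 100) + (9 - 1*17) = 47*108 + (9 - 17) = 5076 - 8 = 5068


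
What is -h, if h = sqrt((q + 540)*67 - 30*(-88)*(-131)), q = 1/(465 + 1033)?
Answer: -I*sqrt(694878178274)/1498 ≈ -556.47*I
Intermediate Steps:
q = 1/1498 ≈ 0.00066756
h = I*sqrt(694878178274)/1498 (h = sqrt((1/1498 + 540)*67 - 30*(-88)*(-131)) = sqrt((808921/1498)*67 + 2640*(-131)) = sqrt(54197707/1498 - 345840) = sqrt(-463870613/1498) = I*sqrt(694878178274)/1498 ≈ 556.47*I)
-h = -I*sqrt(694878178274)/1498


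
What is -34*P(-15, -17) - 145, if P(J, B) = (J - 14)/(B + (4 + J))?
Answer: -2523/14 ≈ -180.21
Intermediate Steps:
P(J, B) = (-14 + J)/(4 + B + J)
-34*P(-15, -17) - 145 = -34*(-14 - 15)/(4 - 17 - 15) - 145 = -34*(-29)/(-28) - 145 = -(-17)*(-29)/14 - 145 = -34*29/28 - 145 = -493/14 - 145 = -2523/14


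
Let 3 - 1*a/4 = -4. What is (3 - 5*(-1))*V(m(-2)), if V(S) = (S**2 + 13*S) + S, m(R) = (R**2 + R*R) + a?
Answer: 14400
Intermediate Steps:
a = 28 (a = 12 - 4*(-4) = 12 + 16 = 28)
m(R) = 28 + 2*R**2 (m(R) = (R**2 + R*R) + 28 = (R**2 + R**2) + 28 = 2*R**2 + 28 = 28 + 2*R**2)
V(S) = S**2 + 14*S
(3 - 5*(-1))*V(m(-2)) = (3 - 5*(-1))*((28 + 2*(-2)**2)*(14 + (28 + 2*(-2)**2))) = (3 + 5)*((28 + 2*4)*(14 + (28 + 2*4))) = 8*((28 + 8)*(14 + (28 + 8))) = 8*(36*(14 + 36)) = 8*(36*50) = 8*1800 = 14400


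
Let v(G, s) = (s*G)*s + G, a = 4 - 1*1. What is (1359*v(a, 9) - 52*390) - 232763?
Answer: 81271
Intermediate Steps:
a = 3 (a = 4 - 1 = 3)
v(G, s) = G + G*s**2 (v(G, s) = (G*s)*s + G = G*s**2 + G = G + G*s**2)
(1359*v(a, 9) - 52*390) - 232763 = (1359*(3*(1 + 9**2)) - 52*390) - 232763 = (1359*(3*(1 + 81)) - 20280) - 232763 = (1359*(3*82) - 20280) - 232763 = (1359*246 - 20280) - 232763 = (334314 - 20280) - 232763 = 314034 - 232763 = 81271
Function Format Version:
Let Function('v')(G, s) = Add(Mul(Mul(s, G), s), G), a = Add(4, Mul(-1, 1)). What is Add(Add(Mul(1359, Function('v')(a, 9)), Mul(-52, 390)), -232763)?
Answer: 81271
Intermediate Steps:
a = 3 (a = Add(4, -1) = 3)
Function('v')(G, s) = Add(G, Mul(G, Pow(s, 2))) (Function('v')(G, s) = Add(Mul(Mul(G, s), s), G) = Add(Mul(G, Pow(s, 2)), G) = Add(G, Mul(G, Pow(s, 2))))
Add(Add(Mul(1359, Function('v')(a, 9)), Mul(-52, 390)), -232763) = Add(Add(Mul(1359, Mul(3, Add(1, Pow(9, 2)))), Mul(-52, 390)), -232763) = Add(Add(Mul(1359, Mul(3, Add(1, 81))), -20280), -232763) = Add(Add(Mul(1359, Mul(3, 82)), -20280), -232763) = Add(Add(Mul(1359, 246), -20280), -232763) = Add(Add(334314, -20280), -232763) = Add(314034, -232763) = 81271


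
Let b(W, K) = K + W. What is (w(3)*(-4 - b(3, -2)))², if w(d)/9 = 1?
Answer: 2025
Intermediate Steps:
w(d) = 9 (w(d) = 9*1 = 9)
(w(3)*(-4 - b(3, -2)))² = (9*(-4 - (-2 + 3)))² = (9*(-4 - 1*1))² = (9*(-4 - 1))² = (9*(-5))² = (-45)² = 2025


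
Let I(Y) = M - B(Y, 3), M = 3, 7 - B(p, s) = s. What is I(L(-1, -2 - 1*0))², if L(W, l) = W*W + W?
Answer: 1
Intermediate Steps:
B(p, s) = 7 - s
L(W, l) = W + W² (L(W, l) = W² + W = W + W²)
I(Y) = -1 (I(Y) = 3 - (7 - 1*3) = 3 - (7 - 3) = 3 - 1*4 = 3 - 4 = -1)
I(L(-1, -2 - 1*0))² = (-1)² = 1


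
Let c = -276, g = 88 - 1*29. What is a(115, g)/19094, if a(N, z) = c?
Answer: -138/9547 ≈ -0.014455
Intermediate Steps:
g = 59 (g = 88 - 29 = 59)
a(N, z) = -276
a(115, g)/19094 = -276/19094 = -276*1/19094 = -138/9547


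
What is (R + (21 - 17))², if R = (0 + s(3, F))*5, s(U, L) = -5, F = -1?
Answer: 441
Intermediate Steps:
R = -25 (R = (0 - 5)*5 = -5*5 = -25)
(R + (21 - 17))² = (-25 + (21 - 17))² = (-25 + 4)² = (-21)² = 441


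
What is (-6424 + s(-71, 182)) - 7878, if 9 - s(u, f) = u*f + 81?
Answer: -1452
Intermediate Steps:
s(u, f) = -72 - f*u (s(u, f) = 9 - (u*f + 81) = 9 - (f*u + 81) = 9 - (81 + f*u) = 9 + (-81 - f*u) = -72 - f*u)
(-6424 + s(-71, 182)) - 7878 = (-6424 + (-72 - 1*182*(-71))) - 7878 = (-6424 + (-72 + 12922)) - 7878 = (-6424 + 12850) - 7878 = 6426 - 7878 = -1452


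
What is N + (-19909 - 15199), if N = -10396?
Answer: -45504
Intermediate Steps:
N + (-19909 - 15199) = -10396 + (-19909 - 15199) = -10396 - 35108 = -45504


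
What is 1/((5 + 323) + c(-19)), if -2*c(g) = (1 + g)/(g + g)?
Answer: 38/12455 ≈ 0.0030510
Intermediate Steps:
c(g) = -(1 + g)/(4*g) (c(g) = -(1 + g)/(2*(g + g)) = -(1 + g)/(2*(2*g)) = -(1 + g)*1/(2*g)/2 = -(1 + g)/(4*g))
1/((5 + 323) + c(-19)) = 1/((5 + 323) + (¼)*(-1 - 1*(-19))/(-19)) = 1/(328 + (¼)*(-1/19)*(-1 + 19)) = 1/(328 + (¼)*(-1/19)*18) = 1/(328 - 9/38) = 1/(12455/38) = 38/12455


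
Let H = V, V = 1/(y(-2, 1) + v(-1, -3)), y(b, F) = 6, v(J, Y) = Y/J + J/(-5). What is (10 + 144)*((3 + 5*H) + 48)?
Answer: 182567/23 ≈ 7937.7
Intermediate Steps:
v(J, Y) = -J/5 + Y/J (v(J, Y) = Y/J + J*(-⅕) = Y/J - J/5 = -J/5 + Y/J)
V = 5/46 (V = 1/(6 + (-⅕*(-1) - 3/(-1))) = 1/(6 + (⅕ - 3*(-1))) = 1/(6 + (⅕ + 3)) = 1/(6 + 16/5) = 1/(46/5) = 5/46 ≈ 0.10870)
H = 5/46 ≈ 0.10870
(10 + 144)*((3 + 5*H) + 48) = (10 + 144)*((3 + 5*(5/46)) + 48) = 154*((3 + 25/46) + 48) = 154*(163/46 + 48) = 154*(2371/46) = 182567/23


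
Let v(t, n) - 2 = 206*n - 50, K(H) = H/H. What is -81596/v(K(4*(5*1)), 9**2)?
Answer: -40798/8319 ≈ -4.9042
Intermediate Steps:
K(H) = 1
v(t, n) = -48 + 206*n (v(t, n) = 2 + (206*n - 50) = 2 + (-50 + 206*n) = -48 + 206*n)
-81596/v(K(4*(5*1)), 9**2) = -81596/(-48 + 206*9**2) = -81596/(-48 + 206*81) = -81596/(-48 + 16686) = -81596/16638 = -81596*1/16638 = -40798/8319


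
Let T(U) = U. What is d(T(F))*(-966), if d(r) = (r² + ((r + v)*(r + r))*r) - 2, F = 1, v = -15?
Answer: 28014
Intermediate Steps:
d(r) = -2 + r² + 2*r²*(-15 + r) (d(r) = (r² + ((r - 15)*(r + r))*r) - 2 = (r² + ((-15 + r)*(2*r))*r) - 2 = (r² + (2*r*(-15 + r))*r) - 2 = (r² + 2*r²*(-15 + r)) - 2 = -2 + r² + 2*r²*(-15 + r))
d(T(F))*(-966) = (-2 - 29*1² + 2*1³)*(-966) = (-2 - 29*1 + 2*1)*(-966) = (-2 - 29 + 2)*(-966) = -29*(-966) = 28014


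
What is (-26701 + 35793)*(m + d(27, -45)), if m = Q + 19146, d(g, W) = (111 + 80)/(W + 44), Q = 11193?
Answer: 274105616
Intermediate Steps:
d(g, W) = 191/(44 + W)
m = 30339 (m = 11193 + 19146 = 30339)
(-26701 + 35793)*(m + d(27, -45)) = (-26701 + 35793)*(30339 + 191/(44 - 45)) = 9092*(30339 + 191/(-1)) = 9092*(30339 + 191*(-1)) = 9092*(30339 - 191) = 9092*30148 = 274105616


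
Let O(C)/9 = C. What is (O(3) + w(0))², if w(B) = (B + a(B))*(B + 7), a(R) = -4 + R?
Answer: 1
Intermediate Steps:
O(C) = 9*C
w(B) = (-4 + 2*B)*(7 + B) (w(B) = (B + (-4 + B))*(B + 7) = (-4 + 2*B)*(7 + B))
(O(3) + w(0))² = (9*3 + (-28 + 2*0² + 10*0))² = (27 + (-28 + 2*0 + 0))² = (27 + (-28 + 0 + 0))² = (27 - 28)² = (-1)² = 1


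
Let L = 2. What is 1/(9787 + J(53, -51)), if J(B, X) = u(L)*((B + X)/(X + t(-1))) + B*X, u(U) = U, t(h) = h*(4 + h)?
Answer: 27/191266 ≈ 0.00014116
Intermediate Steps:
J(B, X) = B*X + 2*(B + X)/(-3 + X) (J(B, X) = 2*((B + X)/(X - (4 - 1))) + B*X = 2*((B + X)/(X - 1*3)) + B*X = 2*((B + X)/(X - 3)) + B*X = 2*((B + X)/(-3 + X)) + B*X = 2*(B + X)/(-3 + X) + B*X = B*X + 2*(B + X)/(-3 + X))
1/(9787 + J(53, -51)) = 1/(9787 + (2*53 + 2*(-51) + 53*(-51)² - 3*53*(-51))/(-3 - 51)) = 1/(9787 + (106 - 102 + 53*2601 + 8109)/(-54)) = 1/(9787 - (106 - 102 + 137853 + 8109)/54) = 1/(9787 - 1/54*145966) = 1/(9787 - 72983/27) = 1/(191266/27) = 27/191266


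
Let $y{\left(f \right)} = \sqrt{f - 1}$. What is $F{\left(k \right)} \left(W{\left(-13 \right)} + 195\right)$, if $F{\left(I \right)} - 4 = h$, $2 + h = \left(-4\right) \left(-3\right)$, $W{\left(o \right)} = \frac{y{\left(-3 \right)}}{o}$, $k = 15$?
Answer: $2730 - \frac{28 i}{13} \approx 2730.0 - 2.1538 i$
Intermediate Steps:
$y{\left(f \right)} = \sqrt{-1 + f}$
$W{\left(o \right)} = \frac{2 i}{o}$ ($W{\left(o \right)} = \frac{\sqrt{-1 - 3}}{o} = \frac{\sqrt{-4}}{o} = \frac{2 i}{o}$)
$h = 10$ ($h = -2 - -12 = -2 + 12 = 10$)
$F{\left(I \right)} = 14$ ($F{\left(I \right)} = 4 + 10 = 14$)
$F{\left(k \right)} \left(W{\left(-13 \right)} + 195\right) = 14 \left(\frac{2 i}{-13} + 195\right) = 14 \left(2 i \left(- \frac{1}{13}\right) + 195\right) = 14 \left(- \frac{2 i}{13} + 195\right) = 14 \left(195 - \frac{2 i}{13}\right) = 2730 - \frac{28 i}{13}$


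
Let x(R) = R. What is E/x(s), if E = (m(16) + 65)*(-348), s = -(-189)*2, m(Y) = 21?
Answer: -4988/63 ≈ -79.175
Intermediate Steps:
s = 378 (s = -21*(-18) = 378)
E = -29928 (E = (21 + 65)*(-348) = 86*(-348) = -29928)
E/x(s) = -29928/378 = -29928*1/378 = -4988/63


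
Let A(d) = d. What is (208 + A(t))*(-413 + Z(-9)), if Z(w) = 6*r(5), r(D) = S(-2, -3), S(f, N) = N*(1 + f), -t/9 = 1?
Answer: -78605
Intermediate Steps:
t = -9 (t = -9*1 = -9)
r(D) = 3 (r(D) = -3*(1 - 2) = -3*(-1) = 3)
Z(w) = 18 (Z(w) = 6*3 = 18)
(208 + A(t))*(-413 + Z(-9)) = (208 - 9)*(-413 + 18) = 199*(-395) = -78605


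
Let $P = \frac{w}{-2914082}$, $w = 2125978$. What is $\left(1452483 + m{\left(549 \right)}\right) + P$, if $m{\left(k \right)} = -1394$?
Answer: $\frac{2114295104660}{1457041} \approx 1.4511 \cdot 10^{6}$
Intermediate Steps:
$P = - \frac{1062989}{1457041}$ ($P = \frac{2125978}{-2914082} = 2125978 \left(- \frac{1}{2914082}\right) = - \frac{1062989}{1457041} \approx -0.72955$)
$\left(1452483 + m{\left(549 \right)}\right) + P = \left(1452483 - 1394\right) - \frac{1062989}{1457041} = 1451089 - \frac{1062989}{1457041} = \frac{2114295104660}{1457041}$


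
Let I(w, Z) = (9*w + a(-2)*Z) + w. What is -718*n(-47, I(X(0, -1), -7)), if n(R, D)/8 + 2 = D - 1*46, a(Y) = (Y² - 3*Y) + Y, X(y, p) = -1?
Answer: 654816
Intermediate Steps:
a(Y) = Y² - 2*Y
I(w, Z) = 8*Z + 10*w (I(w, Z) = (9*w + (-2*(-2 - 2))*Z) + w = (9*w + (-2*(-4))*Z) + w = (9*w + 8*Z) + w = (8*Z + 9*w) + w = 8*Z + 10*w)
n(R, D) = -384 + 8*D (n(R, D) = -16 + 8*(D - 1*46) = -16 + 8*(D - 46) = -16 + 8*(-46 + D) = -16 + (-368 + 8*D) = -384 + 8*D)
-718*n(-47, I(X(0, -1), -7)) = -718*(-384 + 8*(8*(-7) + 10*(-1))) = -718*(-384 + 8*(-56 - 10)) = -718*(-384 + 8*(-66)) = -718*(-384 - 528) = -718*(-912) = 654816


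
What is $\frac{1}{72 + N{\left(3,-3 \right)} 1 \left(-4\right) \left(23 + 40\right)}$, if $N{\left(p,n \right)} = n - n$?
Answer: $\frac{1}{72} \approx 0.013889$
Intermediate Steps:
$N{\left(p,n \right)} = 0$
$\frac{1}{72 + N{\left(3,-3 \right)} 1 \left(-4\right) \left(23 + 40\right)} = \frac{1}{72 + 0 \cdot 1 \left(-4\right) \left(23 + 40\right)} = \frac{1}{72 + 0 \left(-4\right) 63} = \frac{1}{72 + 0 \cdot 63} = \frac{1}{72 + 0} = \frac{1}{72}$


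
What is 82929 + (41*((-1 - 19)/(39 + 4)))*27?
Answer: 3543807/43 ≈ 82414.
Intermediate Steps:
82929 + (41*((-1 - 19)/(39 + 4)))*27 = 82929 + (41*(-20/43))*27 = 82929 - 820/43*27 = 82929 - 22140/43 = 3543807/43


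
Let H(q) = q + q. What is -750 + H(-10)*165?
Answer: -4050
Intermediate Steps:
H(q) = 2*q
-750 + H(-10)*165 = -750 + (2*(-10))*165 = -750 - 20*165 = -750 - 3300 = -4050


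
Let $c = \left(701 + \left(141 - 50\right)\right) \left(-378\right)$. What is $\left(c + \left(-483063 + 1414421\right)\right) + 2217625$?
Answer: $2849607$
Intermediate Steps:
$c = -299376$ ($c = \left(701 + 91\right) \left(-378\right) = 792 \left(-378\right) = -299376$)
$\left(c + \left(-483063 + 1414421\right)\right) + 2217625 = \left(-299376 + \left(-483063 + 1414421\right)\right) + 2217625 = \left(-299376 + 931358\right) + 2217625 = 631982 + 2217625 = 2849607$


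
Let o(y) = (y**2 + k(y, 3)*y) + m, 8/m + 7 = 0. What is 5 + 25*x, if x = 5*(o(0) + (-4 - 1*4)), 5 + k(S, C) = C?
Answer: -7965/7 ≈ -1137.9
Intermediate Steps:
k(S, C) = -5 + C
m = -8/7 (m = 8/(-7 + 0) = 8/(-7) = 8*(-1/7) = -8/7 ≈ -1.1429)
o(y) = -8/7 + y**2 - 2*y (o(y) = (y**2 + (-5 + 3)*y) - 8/7 = (y**2 - 2*y) - 8/7 = -8/7 + y**2 - 2*y)
x = -320/7 (x = 5*((-8/7 + 0**2 - 2*0) + (-4 - 1*4)) = 5*((-8/7 + 0 + 0) + (-4 - 4)) = 5*(-8/7 - 8) = 5*(-64/7) = -320/7 ≈ -45.714)
5 + 25*x = 5 + 25*(-320/7) = 5 - 8000/7 = -7965/7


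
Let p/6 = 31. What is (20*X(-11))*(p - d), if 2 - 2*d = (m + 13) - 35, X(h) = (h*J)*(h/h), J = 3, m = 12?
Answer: -118800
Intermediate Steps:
p = 186 (p = 6*31 = 186)
X(h) = 3*h (X(h) = (h*3)*(h/h) = (3*h)*1 = 3*h)
d = 6 (d = 1 - ((12 + 13) - 35)/2 = 1 - (25 - 35)/2 = 1 - ½*(-10) = 1 + 5 = 6)
(20*X(-11))*(p - d) = (20*(3*(-11)))*(186 - 1*6) = (20*(-33))*(186 - 6) = -660*180 = -118800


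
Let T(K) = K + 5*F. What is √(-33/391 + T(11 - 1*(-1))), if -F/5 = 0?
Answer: √1821669/391 ≈ 3.4519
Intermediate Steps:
F = 0 (F = -5*0 = 0)
T(K) = K (T(K) = K + 5*0 = K + 0 = K)
√(-33/391 + T(11 - 1*(-1))) = √(-33/391 + (11 - 1*(-1))) = √(-33*1/391 + (11 + 1)) = √(-33/391 + 12) = √(4659/391) = √1821669/391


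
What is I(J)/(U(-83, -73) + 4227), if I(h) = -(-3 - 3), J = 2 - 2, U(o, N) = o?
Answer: 3/2072 ≈ 0.0014479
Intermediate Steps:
J = 0
I(h) = 6 (I(h) = -1*(-6) = 6)
I(J)/(U(-83, -73) + 4227) = 6/(-83 + 4227) = 6/4144 = 6*(1/4144) = 3/2072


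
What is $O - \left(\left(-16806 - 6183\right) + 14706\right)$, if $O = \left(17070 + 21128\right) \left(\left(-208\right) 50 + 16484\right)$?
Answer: $232404915$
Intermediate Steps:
$O = 232396632$ ($O = 38198 \left(-10400 + 16484\right) = 38198 \cdot 6084 = 232396632$)
$O - \left(\left(-16806 - 6183\right) + 14706\right) = 232396632 - \left(\left(-16806 - 6183\right) + 14706\right) = 232396632 - \left(-22989 + 14706\right) = 232396632 - -8283 = 232396632 + 8283 = 232404915$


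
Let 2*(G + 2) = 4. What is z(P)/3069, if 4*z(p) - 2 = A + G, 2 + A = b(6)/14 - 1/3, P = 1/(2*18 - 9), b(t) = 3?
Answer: -5/515592 ≈ -9.6976e-6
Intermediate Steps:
P = 1/27 (P = 1/(36 - 9) = 1/27 ≈ 0.037037)
A = -89/42 (A = -2 + (3/14 - 1/3) = -2 - 5/42 = -89/42 ≈ -2.1190)
G = 0 (G = -2 + (1/2)*4 = -2 + 2 = 0)
z(p) = -5/168 (z(p) = 1/2 + (-89/42 + 0)/4 = 1/2 + (1/4)*(-89/42) = 1/2 - 89/168 = -5/168)
z(P)/3069 = -5/168/3069 = -5/168*1/3069 = -5/515592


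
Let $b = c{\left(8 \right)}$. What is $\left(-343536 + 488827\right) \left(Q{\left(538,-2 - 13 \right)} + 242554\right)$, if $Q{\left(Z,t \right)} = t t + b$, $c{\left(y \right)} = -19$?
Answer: $35270843160$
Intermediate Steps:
$b = -19$
$Q{\left(Z,t \right)} = -19 + t^{2}$ ($Q{\left(Z,t \right)} = t t - 19 = t^{2} - 19 = -19 + t^{2}$)
$\left(-343536 + 488827\right) \left(Q{\left(538,-2 - 13 \right)} + 242554\right) = \left(-343536 + 488827\right) \left(\left(-19 + \left(-2 - 13\right)^{2}\right) + 242554\right) = 145291 \left(\left(-19 + \left(-2 - 13\right)^{2}\right) + 242554\right) = 145291 \left(\left(-19 + \left(-15\right)^{2}\right) + 242554\right) = 145291 \left(\left(-19 + 225\right) + 242554\right) = 145291 \left(206 + 242554\right) = 145291 \cdot 242760 = 35270843160$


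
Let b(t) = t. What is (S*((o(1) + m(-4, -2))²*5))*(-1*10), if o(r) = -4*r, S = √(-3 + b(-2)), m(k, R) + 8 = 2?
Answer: -5000*I*√5 ≈ -11180.0*I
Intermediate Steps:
m(k, R) = -6 (m(k, R) = -8 + 2 = -6)
S = I*√5 (S = √(-3 - 2) = √(-5) = I*√5 ≈ 2.2361*I)
(S*((o(1) + m(-4, -2))²*5))*(-1*10) = ((I*√5)*((-4*1 - 6)²*5))*(-1*10) = ((I*√5)*((-4 - 6)²*5))*(-10) = ((I*√5)*((-10)²*5))*(-10) = ((I*√5)*(100*5))*(-10) = ((I*√5)*500)*(-10) = (500*I*√5)*(-10) = -5000*I*√5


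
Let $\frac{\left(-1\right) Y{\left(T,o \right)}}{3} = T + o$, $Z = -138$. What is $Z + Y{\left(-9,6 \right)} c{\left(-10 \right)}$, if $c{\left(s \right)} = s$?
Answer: $-228$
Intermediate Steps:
$Y{\left(T,o \right)} = - 3 T - 3 o$ ($Y{\left(T,o \right)} = - 3 \left(T + o\right) = - 3 T - 3 o$)
$Z + Y{\left(-9,6 \right)} c{\left(-10 \right)} = -138 + \left(\left(-3\right) \left(-9\right) - 18\right) \left(-10\right) = -138 + \left(27 - 18\right) \left(-10\right) = -138 + 9 \left(-10\right) = -138 - 90 = -228$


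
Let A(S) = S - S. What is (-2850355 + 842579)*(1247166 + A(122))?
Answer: -2504029962816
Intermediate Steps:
A(S) = 0
(-2850355 + 842579)*(1247166 + A(122)) = (-2850355 + 842579)*(1247166 + 0) = -2007776*1247166 = -2504029962816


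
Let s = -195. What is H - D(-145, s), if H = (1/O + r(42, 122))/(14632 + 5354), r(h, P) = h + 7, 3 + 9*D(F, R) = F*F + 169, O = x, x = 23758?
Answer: -3354018900607/1424482164 ≈ -2354.6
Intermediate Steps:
O = 23758
D(F, R) = 166/9 + F²/9 (D(F, R) = -⅓ + (F*F + 169)/9 = -⅓ + (F² + 169)/9 = -⅓ + (169 + F²)/9 = -⅓ + (169/9 + F²/9) = 166/9 + F²/9)
r(h, P) = 7 + h
H = 1164143/474827388 (H = (1/23758 + (7 + 42))/(14632 + 5354) = (1/23758 + 49)/19986 = (1164143/23758)*(1/19986) = 1164143/474827388 ≈ 0.0024517)
H - D(-145, s) = 1164143/474827388 - (166/9 + (⅑)*(-145)²) = 1164143/474827388 - (166/9 + (⅑)*21025) = 1164143/474827388 - (166/9 + 21025/9) = 1164143/474827388 - 1*21191/9 = 1164143/474827388 - 21191/9 = -3354018900607/1424482164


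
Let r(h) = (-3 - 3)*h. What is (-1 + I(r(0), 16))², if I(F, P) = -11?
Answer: 144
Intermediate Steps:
r(h) = -6*h
(-1 + I(r(0), 16))² = (-1 - 11)² = (-12)² = 144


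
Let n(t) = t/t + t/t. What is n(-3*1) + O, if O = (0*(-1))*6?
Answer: 2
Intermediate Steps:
n(t) = 2 (n(t) = 1 + 1 = 2)
O = 0 (O = 0*6 = 0)
n(-3*1) + O = 2 + 0 = 2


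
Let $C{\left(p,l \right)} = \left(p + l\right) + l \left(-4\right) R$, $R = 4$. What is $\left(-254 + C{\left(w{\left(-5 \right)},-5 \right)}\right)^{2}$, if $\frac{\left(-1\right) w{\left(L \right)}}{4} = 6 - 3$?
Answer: $36481$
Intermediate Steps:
$w{\left(L \right)} = -12$ ($w{\left(L \right)} = - 4 \left(6 - 3\right) = \left(-4\right) 3 = -12$)
$C{\left(p,l \right)} = p - 15 l$ ($C{\left(p,l \right)} = \left(p + l\right) + l \left(-4\right) 4 = \left(l + p\right) + - 4 l 4 = \left(l + p\right) - 16 l = p - 15 l$)
$\left(-254 + C{\left(w{\left(-5 \right)},-5 \right)}\right)^{2} = \left(-254 - -63\right)^{2} = \left(-254 + \left(-12 + 75\right)\right)^{2} = \left(-254 + 63\right)^{2} = \left(-191\right)^{2} = 36481$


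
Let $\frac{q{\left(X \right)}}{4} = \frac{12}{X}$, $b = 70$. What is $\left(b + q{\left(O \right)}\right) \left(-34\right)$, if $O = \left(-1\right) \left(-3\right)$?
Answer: $-2924$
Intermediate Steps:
$O = 3$
$q{\left(X \right)} = \frac{48}{X}$ ($q{\left(X \right)} = 4 \frac{12}{X} = \frac{48}{X}$)
$\left(b + q{\left(O \right)}\right) \left(-34\right) = \left(70 + \frac{48}{3}\right) \left(-34\right) = \left(70 + 48 \cdot \frac{1}{3}\right) \left(-34\right) = \left(70 + 16\right) \left(-34\right) = 86 \left(-34\right) = -2924$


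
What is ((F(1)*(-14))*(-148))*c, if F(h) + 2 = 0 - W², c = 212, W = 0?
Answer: -878528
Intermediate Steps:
F(h) = -2 (F(h) = -2 + (0 - 1*0²) = -2 + (0 - 1*0) = -2 + (0 + 0) = -2 + 0 = -2)
((F(1)*(-14))*(-148))*c = (-2*(-14)*(-148))*212 = (28*(-148))*212 = -4144*212 = -878528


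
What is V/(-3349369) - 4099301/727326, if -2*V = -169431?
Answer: -6895843738411/1218041578647 ≈ -5.6614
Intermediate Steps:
V = 169431/2 (V = -½*(-169431) = 169431/2 ≈ 84716.)
V/(-3349369) - 4099301/727326 = (169431/2)/(-3349369) - 4099301/727326 = (169431/2)*(-1/3349369) - 4099301*1/727326 = -169431/6698738 - 4099301/727326 = -6895843738411/1218041578647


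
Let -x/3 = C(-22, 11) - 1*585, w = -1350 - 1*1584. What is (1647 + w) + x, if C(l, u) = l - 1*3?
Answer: 543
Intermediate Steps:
C(l, u) = -3 + l (C(l, u) = l - 3 = -3 + l)
w = -2934 (w = -1350 - 1584 = -2934)
x = 1830 (x = -3*((-3 - 22) - 1*585) = -3*(-25 - 585) = -3*(-610) = 1830)
(1647 + w) + x = (1647 - 2934) + 1830 = -1287 + 1830 = 543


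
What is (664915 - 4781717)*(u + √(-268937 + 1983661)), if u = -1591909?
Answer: 6553574155018 - 8233604*√428681 ≈ 6.5482e+12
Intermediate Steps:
(664915 - 4781717)*(u + √(-268937 + 1983661)) = (664915 - 4781717)*(-1591909 + √(-268937 + 1983661)) = -4116802*(-1591909 + √1714724) = -4116802*(-1591909 + 2*√428681) = 6553574155018 - 8233604*√428681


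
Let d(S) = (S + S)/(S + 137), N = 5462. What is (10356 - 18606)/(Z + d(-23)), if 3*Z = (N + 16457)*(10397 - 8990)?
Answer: -235125/292980302 ≈ -0.00080253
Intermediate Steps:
d(S) = 2*S/(137 + S) (d(S) = (2*S)/(137 + S) = 2*S/(137 + S))
Z = 10280011 (Z = ((5462 + 16457)*(10397 - 8990))/3 = (21919*1407)/3 = (⅓)*30840033 = 10280011)
(10356 - 18606)/(Z + d(-23)) = (10356 - 18606)/(10280011 + 2*(-23)/(137 - 23)) = -8250/(10280011 + 2*(-23)/114) = -8250/(10280011 + 2*(-23)*(1/114)) = -8250/(10280011 - 23/57) = -8250/585960604/57 = -8250*57/585960604 = -235125/292980302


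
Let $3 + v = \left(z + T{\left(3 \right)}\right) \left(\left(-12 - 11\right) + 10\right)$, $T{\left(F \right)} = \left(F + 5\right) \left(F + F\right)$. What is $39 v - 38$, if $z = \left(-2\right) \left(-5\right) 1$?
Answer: $-29561$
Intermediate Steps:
$T{\left(F \right)} = 2 F \left(5 + F\right)$ ($T{\left(F \right)} = \left(5 + F\right) 2 F = 2 F \left(5 + F\right)$)
$z = 10$ ($z = 10 \cdot 1 = 10$)
$v = -757$ ($v = -3 + \left(10 + 2 \cdot 3 \left(5 + 3\right)\right) \left(\left(-12 - 11\right) + 10\right) = -3 + \left(10 + 2 \cdot 3 \cdot 8\right) \left(\left(-12 - 11\right) + 10\right) = -3 + \left(10 + 48\right) \left(-23 + 10\right) = -3 + 58 \left(-13\right) = -3 - 754 = -757$)
$39 v - 38 = 39 \left(-757\right) - 38 = -29523 - 38 = -29561$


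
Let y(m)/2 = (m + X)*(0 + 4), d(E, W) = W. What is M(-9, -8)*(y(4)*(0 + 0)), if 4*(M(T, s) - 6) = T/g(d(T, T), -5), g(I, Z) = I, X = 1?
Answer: 0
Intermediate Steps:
M(T, s) = 25/4 (M(T, s) = 6 + (T/T)/4 = 6 + (¼)*1 = 6 + ¼ = 25/4)
y(m) = 8 + 8*m (y(m) = 2*((m + 1)*(0 + 4)) = 2*((1 + m)*4) = 2*(4 + 4*m) = 8 + 8*m)
M(-9, -8)*(y(4)*(0 + 0)) = 25*((8 + 8*4)*(0 + 0))/4 = 25*((8 + 32)*0)/4 = 25*(40*0)/4 = (25/4)*0 = 0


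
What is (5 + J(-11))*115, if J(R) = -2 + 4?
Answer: 805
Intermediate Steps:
J(R) = 2
(5 + J(-11))*115 = (5 + 2)*115 = 7*115 = 805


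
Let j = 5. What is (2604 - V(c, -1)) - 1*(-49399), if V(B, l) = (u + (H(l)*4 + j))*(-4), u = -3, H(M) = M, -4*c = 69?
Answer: 51995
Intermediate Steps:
c = -69/4 (c = -¼*69 = -69/4 ≈ -17.250)
V(B, l) = -8 - 16*l (V(B, l) = (-3 + (l*4 + 5))*(-4) = (-3 + (4*l + 5))*(-4) = (-3 + (5 + 4*l))*(-4) = (2 + 4*l)*(-4) = -8 - 16*l)
(2604 - V(c, -1)) - 1*(-49399) = (2604 - (-8 - 16*(-1))) - 1*(-49399) = (2604 - (-8 + 16)) + 49399 = (2604 - 1*8) + 49399 = (2604 - 8) + 49399 = 2596 + 49399 = 51995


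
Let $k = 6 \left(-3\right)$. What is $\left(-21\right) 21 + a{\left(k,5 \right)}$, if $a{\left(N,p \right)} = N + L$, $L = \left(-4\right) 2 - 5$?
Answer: $-472$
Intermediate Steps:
$L = -13$ ($L = -8 - 5 = -13$)
$k = -18$
$a{\left(N,p \right)} = -13 + N$ ($a{\left(N,p \right)} = N - 13 = -13 + N$)
$\left(-21\right) 21 + a{\left(k,5 \right)} = \left(-21\right) 21 - 31 = -441 - 31 = -472$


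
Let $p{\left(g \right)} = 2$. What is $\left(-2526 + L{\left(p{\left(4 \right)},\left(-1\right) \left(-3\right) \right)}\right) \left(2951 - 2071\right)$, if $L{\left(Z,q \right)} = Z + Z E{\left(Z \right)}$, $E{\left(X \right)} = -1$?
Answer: $-2222880$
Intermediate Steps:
$L{\left(Z,q \right)} = 0$ ($L{\left(Z,q \right)} = Z + Z \left(-1\right) = Z - Z = 0$)
$\left(-2526 + L{\left(p{\left(4 \right)},\left(-1\right) \left(-3\right) \right)}\right) \left(2951 - 2071\right) = \left(-2526 + 0\right) \left(2951 - 2071\right) = \left(-2526\right) 880 = -2222880$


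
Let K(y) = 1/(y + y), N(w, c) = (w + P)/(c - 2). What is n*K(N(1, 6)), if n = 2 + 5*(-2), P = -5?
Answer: 4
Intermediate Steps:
n = -8 (n = 2 - 10 = -8)
N(w, c) = (-5 + w)/(-2 + c) (N(w, c) = (w - 5)/(c - 2) = (-5 + w)/(-2 + c))
K(y) = 1/(2*y)
n*K(N(1, 6)) = -4/((-5 + 1)/(-2 + 6)) = -4/(-4/4) = -4/((¼)*(-4)) = -4/(-1) = -4*(-1) = -8*(-½) = 4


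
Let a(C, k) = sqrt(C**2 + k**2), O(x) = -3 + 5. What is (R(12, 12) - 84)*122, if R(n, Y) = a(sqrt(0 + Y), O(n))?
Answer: -9760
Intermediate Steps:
O(x) = 2
R(n, Y) = sqrt(4 + Y) (R(n, Y) = sqrt((sqrt(0 + Y))**2 + 2**2) = sqrt((sqrt(Y))**2 + 4) = sqrt(Y + 4) = sqrt(4 + Y))
(R(12, 12) - 84)*122 = (sqrt(4 + 12) - 84)*122 = (sqrt(16) - 84)*122 = (4 - 84)*122 = -80*122 = -9760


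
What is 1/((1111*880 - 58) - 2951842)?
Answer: -1/1974220 ≈ -5.0653e-7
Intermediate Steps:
1/((1111*880 - 58) - 2951842) = 1/((977680 - 58) - 2951842) = 1/(977622 - 2951842) = 1/(-1974220) = -1/1974220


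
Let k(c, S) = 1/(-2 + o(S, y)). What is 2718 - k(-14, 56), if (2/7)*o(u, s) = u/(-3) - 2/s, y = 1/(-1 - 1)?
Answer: 434883/160 ≈ 2718.0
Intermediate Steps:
y = -½ (y = 1/(-2) = -½ ≈ -0.50000)
o(u, s) = -7/s - 7*u/6 (o(u, s) = 7*(u/(-3) - 2/s)/2 = 7*(u*(-⅓) - 2/s)/2 = 7*(-u/3 - 2/s)/2 = 7*(-2/s - u/3)/2 = -7/s - 7*u/6)
k(c, S) = 1/(12 - 7*S/6) (k(c, S) = 1/(-2 + (-7/(-½) - 7*S/6)) = 1/(-2 + (-7*(-2) - 7*S/6)) = 1/(-2 + (14 - 7*S/6)) = 1/(12 - 7*S/6))
2718 - k(-14, 56) = 2718 - (-6)/(-72 + 7*56) = 2718 - (-6)/(-72 + 392) = 2718 - (-6)/320 = 2718 - 1*(-3/160) = 2718 + 3/160 = 434883/160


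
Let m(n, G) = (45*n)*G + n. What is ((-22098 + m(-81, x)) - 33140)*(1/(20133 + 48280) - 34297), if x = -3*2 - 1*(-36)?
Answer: 386372863521540/68413 ≈ 5.6477e+9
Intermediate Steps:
x = 30 (x = -6 + 36 = 30)
m(n, G) = n + 45*G*n (m(n, G) = 45*G*n + n = n + 45*G*n)
((-22098 + m(-81, x)) - 33140)*(1/(20133 + 48280) - 34297) = ((-22098 - 81*(1 + 45*30)) - 33140)*(1/(20133 + 48280) - 34297) = ((-22098 - 81*(1 + 1350)) - 33140)*(1/68413 - 34297) = ((-22098 - 81*1351) - 33140)*(1/68413 - 34297) = ((-22098 - 109431) - 33140)*(-2346360660/68413) = (-131529 - 33140)*(-2346360660/68413) = -164669*(-2346360660/68413) = 386372863521540/68413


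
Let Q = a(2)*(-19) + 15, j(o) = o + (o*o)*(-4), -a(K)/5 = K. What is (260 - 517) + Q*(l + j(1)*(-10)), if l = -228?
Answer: -40847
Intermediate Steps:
a(K) = -5*K
j(o) = o - 4*o² (j(o) = o + o²*(-4) = o - 4*o²)
Q = 205 (Q = -5*2*(-19) + 15 = -10*(-19) + 15 = 190 + 15 = 205)
(260 - 517) + Q*(l + j(1)*(-10)) = (260 - 517) + 205*(-228 + (1*(1 - 4*1))*(-10)) = -257 + 205*(-228 + (1*(1 - 4))*(-10)) = -257 + 205*(-228 + (1*(-3))*(-10)) = -257 + 205*(-228 - 3*(-10)) = -257 + 205*(-228 + 30) = -257 + 205*(-198) = -257 - 40590 = -40847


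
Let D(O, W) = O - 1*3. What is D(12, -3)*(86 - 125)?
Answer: -351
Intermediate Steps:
D(O, W) = -3 + O (D(O, W) = O - 3 = -3 + O)
D(12, -3)*(86 - 125) = (-3 + 12)*(86 - 125) = 9*(-39) = -351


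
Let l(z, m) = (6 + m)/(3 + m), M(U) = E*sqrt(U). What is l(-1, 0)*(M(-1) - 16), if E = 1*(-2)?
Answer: -32 - 4*I ≈ -32.0 - 4.0*I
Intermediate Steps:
E = -2
M(U) = -2*sqrt(U)
l(z, m) = (6 + m)/(3 + m)
l(-1, 0)*(M(-1) - 16) = ((6 + 0)/(3 + 0))*(-2*I - 16) = (6/3)*(-2*I - 16) = ((1/3)*6)*(-16 - 2*I) = 2*(-16 - 2*I) = -32 - 4*I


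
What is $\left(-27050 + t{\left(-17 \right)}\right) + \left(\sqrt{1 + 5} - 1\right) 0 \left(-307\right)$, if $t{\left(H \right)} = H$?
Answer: $-27067$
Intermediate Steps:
$\left(-27050 + t{\left(-17 \right)}\right) + \left(\sqrt{1 + 5} - 1\right) 0 \left(-307\right) = \left(-27050 - 17\right) + \left(\sqrt{1 + 5} - 1\right) 0 \left(-307\right) = -27067 + \left(\sqrt{6} - 1\right) 0 \left(-307\right) = -27067 + \left(-1 + \sqrt{6}\right) 0 \left(-307\right) = -27067 + 0 \left(-307\right) = -27067 + 0 = -27067$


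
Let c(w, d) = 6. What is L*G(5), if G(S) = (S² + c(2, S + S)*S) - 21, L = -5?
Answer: -170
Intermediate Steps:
G(S) = -21 + S² + 6*S (G(S) = (S² + 6*S) - 21 = -21 + S² + 6*S)
L*G(5) = -5*(-21 + 5² + 6*5) = -5*(-21 + 25 + 30) = -5*34 = -170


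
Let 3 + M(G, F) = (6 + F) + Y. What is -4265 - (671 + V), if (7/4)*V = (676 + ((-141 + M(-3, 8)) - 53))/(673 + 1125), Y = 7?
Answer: -31063248/6293 ≈ -4936.2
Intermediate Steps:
M(G, F) = 10 + F (M(G, F) = -3 + ((6 + F) + 7) = -3 + (13 + F) = 10 + F)
V = 1000/6293 (V = 4*((676 + ((-141 + (10 + 8)) - 53))/(673 + 1125))/7 = 4*((676 + ((-141 + 18) - 53))/1798)/7 = 4*((676 + (-123 - 53))*(1/1798))/7 = 4*((676 - 176)*(1/1798))/7 = 4*(500*(1/1798))/7 = (4/7)*(250/899) = 1000/6293 ≈ 0.15891)
-4265 - (671 + V) = -4265 - (671 + 1000/6293) = -4265 - 1*4223603/6293 = -4265 - 4223603/6293 = -31063248/6293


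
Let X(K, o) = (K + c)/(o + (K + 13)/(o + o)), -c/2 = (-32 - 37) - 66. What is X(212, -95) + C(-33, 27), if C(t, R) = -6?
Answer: -40246/3655 ≈ -11.011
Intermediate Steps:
c = 270 (c = -2*((-32 - 37) - 66) = -2*(-69 - 66) = -2*(-135) = 270)
X(K, o) = (270 + K)/(o + (13 + K)/(2*o)) (X(K, o) = (K + 270)/(o + (K + 13)/(o + o)) = (270 + K)/(o + (13 + K)/((2*o))) = (270 + K)/(o + (13 + K)*(1/(2*o))) = (270 + K)/(o + (13 + K)/(2*o)))
X(212, -95) + C(-33, 27) = 2*(-95)*(270 + 212)/(13 + 212 + 2*(-95)**2) - 6 = 2*(-95)*482/(13 + 212 + 2*9025) - 6 = 2*(-95)*482/(13 + 212 + 18050) - 6 = 2*(-95)*482/18275 - 6 = 2*(-95)*(1/18275)*482 - 6 = -18316/3655 - 6 = -40246/3655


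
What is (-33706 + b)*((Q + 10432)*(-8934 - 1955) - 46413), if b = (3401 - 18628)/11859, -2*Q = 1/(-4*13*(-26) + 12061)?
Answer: 1218598768347327603857/318129534 ≈ 3.8305e+12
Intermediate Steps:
Q = -1/26826 (Q = -1/(2*(-4*13*(-26) + 12061)) = -1/(2*(-52*(-26) + 12061)) = -1/(2*(1352 + 12061)) = -½/13413 = -½*1/13413 = -1/26826 ≈ -3.7277e-5)
b = -15227/11859 (b = -15227*1/11859 = -15227/11859 ≈ -1.2840)
(-33706 + b)*((Q + 10432)*(-8934 - 1955) - 46413) = (-33706 - 15227/11859)*((-1/26826 + 10432)*(-8934 - 1955) - 46413) = -399734681*((279848831/26826)*(-10889) - 46413)/11859 = -399734681*(-3047273920759/26826 - 46413)/11859 = -399734681/11859*(-3048518995897/26826) = 1218598768347327603857/318129534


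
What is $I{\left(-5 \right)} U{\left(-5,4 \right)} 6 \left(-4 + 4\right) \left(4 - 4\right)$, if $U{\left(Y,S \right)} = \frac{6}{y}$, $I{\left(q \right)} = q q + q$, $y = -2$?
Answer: $0$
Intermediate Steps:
$I{\left(q \right)} = q + q^{2}$ ($I{\left(q \right)} = q^{2} + q = q + q^{2}$)
$U{\left(Y,S \right)} = -3$ ($U{\left(Y,S \right)} = \frac{6}{-2} = 6 \left(- \frac{1}{2}\right) = -3$)
$I{\left(-5 \right)} U{\left(-5,4 \right)} 6 \left(-4 + 4\right) \left(4 - 4\right) = - 5 \left(1 - 5\right) \left(-3\right) 6 \left(-4 + 4\right) \left(4 - 4\right) = \left(-5\right) \left(-4\right) \left(-3\right) 6 \cdot 0 \cdot 0 = 20 \left(-3\right) 6 \cdot 0 = \left(-60\right) 0 = 0$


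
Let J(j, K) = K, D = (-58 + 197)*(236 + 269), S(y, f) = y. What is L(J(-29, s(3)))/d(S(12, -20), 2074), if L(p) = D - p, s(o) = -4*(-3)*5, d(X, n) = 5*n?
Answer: 14027/2074 ≈ 6.7633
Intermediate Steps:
D = 70195 (D = 139*505 = 70195)
s(o) = 60 (s(o) = 12*5 = 60)
L(p) = 70195 - p
L(J(-29, s(3)))/d(S(12, -20), 2074) = (70195 - 1*60)/((5*2074)) = (70195 - 60)/10370 = 70135*(1/10370) = 14027/2074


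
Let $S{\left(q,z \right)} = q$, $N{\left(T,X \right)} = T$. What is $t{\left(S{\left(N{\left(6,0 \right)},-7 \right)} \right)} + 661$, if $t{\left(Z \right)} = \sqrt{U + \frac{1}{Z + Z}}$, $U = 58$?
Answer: $661 + \frac{\sqrt{2091}}{6} \approx 668.62$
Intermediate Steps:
$t{\left(Z \right)} = \sqrt{58 + \frac{1}{2 Z}}$ ($t{\left(Z \right)} = \sqrt{58 + \frac{1}{Z + Z}} = \sqrt{58 + \frac{1}{2 Z}}$)
$t{\left(S{\left(N{\left(6,0 \right)},-7 \right)} \right)} + 661 = \frac{\sqrt{232 + \frac{2}{6}}}{2} + 661 = \frac{\sqrt{232 + 2 \cdot \frac{1}{6}}}{2} + 661 = \frac{\sqrt{232 + \frac{1}{3}}}{2} + 661 = \frac{\sqrt{\frac{697}{3}}}{2} + 661 = \frac{\frac{1}{3} \sqrt{2091}}{2} + 661 = \frac{\sqrt{2091}}{6} + 661 = 661 + \frac{\sqrt{2091}}{6}$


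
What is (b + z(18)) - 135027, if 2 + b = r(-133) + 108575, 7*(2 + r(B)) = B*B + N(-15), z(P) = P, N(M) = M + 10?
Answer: -167382/7 ≈ -23912.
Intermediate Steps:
N(M) = 10 + M
r(B) = -19/7 + B²/7 (r(B) = -2 + (B*B + (10 - 15))/7 = -2 + (B² - 5)/7 = -2 + (-5 + B²)/7 = -2 + (-5/7 + B²/7) = -19/7 + B²/7)
b = 777681/7 (b = -2 + ((-19/7 + (⅐)*(-133)²) + 108575) = -2 + ((-19/7 + (⅐)*17689) + 108575) = -2 + ((-19/7 + 2527) + 108575) = -2 + (17670/7 + 108575) = -2 + 777695/7 = 777681/7 ≈ 1.1110e+5)
(b + z(18)) - 135027 = (777681/7 + 18) - 135027 = 777807/7 - 135027 = -167382/7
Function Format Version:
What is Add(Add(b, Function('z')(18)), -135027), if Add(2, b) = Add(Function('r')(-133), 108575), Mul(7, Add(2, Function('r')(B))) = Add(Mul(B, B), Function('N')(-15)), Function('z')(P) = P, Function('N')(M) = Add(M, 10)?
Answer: Rational(-167382, 7) ≈ -23912.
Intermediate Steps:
Function('N')(M) = Add(10, M)
Function('r')(B) = Add(Rational(-19, 7), Mul(Rational(1, 7), Pow(B, 2))) (Function('r')(B) = Add(-2, Mul(Rational(1, 7), Add(Mul(B, B), Add(10, -15)))) = Add(-2, Mul(Rational(1, 7), Add(Pow(B, 2), -5))) = Add(-2, Mul(Rational(1, 7), Add(-5, Pow(B, 2)))) = Add(-2, Add(Rational(-5, 7), Mul(Rational(1, 7), Pow(B, 2)))) = Add(Rational(-19, 7), Mul(Rational(1, 7), Pow(B, 2))))
b = Rational(777681, 7) (b = Add(-2, Add(Add(Rational(-19, 7), Mul(Rational(1, 7), Pow(-133, 2))), 108575)) = Add(-2, Add(Add(Rational(-19, 7), Mul(Rational(1, 7), 17689)), 108575)) = Add(-2, Add(Add(Rational(-19, 7), 2527), 108575)) = Add(-2, Add(Rational(17670, 7), 108575)) = Add(-2, Rational(777695, 7)) = Rational(777681, 7) ≈ 1.1110e+5)
Add(Add(b, Function('z')(18)), -135027) = Add(Add(Rational(777681, 7), 18), -135027) = Add(Rational(777807, 7), -135027) = Rational(-167382, 7)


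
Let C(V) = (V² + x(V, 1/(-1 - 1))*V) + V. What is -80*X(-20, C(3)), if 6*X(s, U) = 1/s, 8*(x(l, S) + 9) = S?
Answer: ⅔ ≈ 0.66667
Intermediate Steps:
x(l, S) = -9 + S/8
C(V) = V² - 129*V/16 (C(V) = (V² + (-9 + 1/(8*(-1 - 1)))*V) + V = (V² + (-9 + (⅛)/(-2))*V) + V = (V² + (-9 + (⅛)*(-½))*V) + V = (V² + (-9 - 1/16)*V) + V = (V² - 145*V/16) + V = V² - 129*V/16)
X(s, U) = 1/(6*s)
-80*X(-20, C(3)) = -40/(3*(-20)) = -40*(-1)/(3*20) = -80*(-1/120) = ⅔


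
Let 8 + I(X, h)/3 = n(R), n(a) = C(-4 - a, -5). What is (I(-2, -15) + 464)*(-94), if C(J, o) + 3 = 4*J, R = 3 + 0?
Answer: -32618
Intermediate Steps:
R = 3
C(J, o) = -3 + 4*J
n(a) = -19 - 4*a (n(a) = -3 + 4*(-4 - a) = -3 + (-16 - 4*a) = -19 - 4*a)
I(X, h) = -117 (I(X, h) = -24 + 3*(-19 - 4*3) = -24 + 3*(-19 - 12) = -24 + 3*(-31) = -24 - 93 = -117)
(I(-2, -15) + 464)*(-94) = (-117 + 464)*(-94) = 347*(-94) = -32618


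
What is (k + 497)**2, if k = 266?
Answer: 582169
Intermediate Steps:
(k + 497)**2 = (266 + 497)**2 = 763**2 = 582169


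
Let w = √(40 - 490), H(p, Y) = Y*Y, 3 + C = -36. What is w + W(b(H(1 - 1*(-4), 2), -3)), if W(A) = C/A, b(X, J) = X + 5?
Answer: -13/3 + 15*I*√2 ≈ -4.3333 + 21.213*I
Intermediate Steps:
C = -39 (C = -3 - 36 = -39)
H(p, Y) = Y²
b(X, J) = 5 + X
W(A) = -39/A
w = 15*I*√2 (w = √(-450) = 15*I*√2 ≈ 21.213*I)
w + W(b(H(1 - 1*(-4), 2), -3)) = 15*I*√2 - 39/(5 + 2²) = 15*I*√2 - 39/(5 + 4) = 15*I*√2 - 39/9 = 15*I*√2 - 39*⅑ = 15*I*√2 - 13/3 = -13/3 + 15*I*√2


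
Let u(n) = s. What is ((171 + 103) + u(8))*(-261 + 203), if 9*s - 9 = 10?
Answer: -144130/9 ≈ -16014.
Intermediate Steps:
s = 19/9 (s = 1 + (1/9)*10 = 1 + 10/9 = 19/9 ≈ 2.1111)
u(n) = 19/9
((171 + 103) + u(8))*(-261 + 203) = ((171 + 103) + 19/9)*(-261 + 203) = (274 + 19/9)*(-58) = (2485/9)*(-58) = -144130/9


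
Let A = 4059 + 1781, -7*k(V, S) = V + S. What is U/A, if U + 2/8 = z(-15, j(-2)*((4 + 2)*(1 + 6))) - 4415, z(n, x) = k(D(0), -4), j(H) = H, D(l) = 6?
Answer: -24727/32704 ≈ -0.75608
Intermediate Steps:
k(V, S) = -S/7 - V/7 (k(V, S) = -(V + S)/7 = -(S + V)/7 = -S/7 - V/7)
z(n, x) = -2/7 (z(n, x) = -1/7*(-4) - 1/7*6 = 4/7 - 6/7 = -2/7)
U = -123635/28 (U = -1/4 + (-2/7 - 4415) = -1/4 - 30907/7 = -123635/28 ≈ -4415.5)
A = 5840
U/A = -123635/28/5840 = -123635/28*1/5840 = -24727/32704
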